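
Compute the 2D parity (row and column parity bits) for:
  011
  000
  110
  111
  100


Row parities: 00011
Column parities: 110

Row P: 00011, Col P: 110, Corner: 0


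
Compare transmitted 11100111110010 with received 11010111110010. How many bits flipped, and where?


XOR: 00110000000000

2 error(s) at position(s): 2, 3


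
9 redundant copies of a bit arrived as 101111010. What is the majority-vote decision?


Ones: 6 out of 9
Threshold: 5

1 (6/9 voted 1)


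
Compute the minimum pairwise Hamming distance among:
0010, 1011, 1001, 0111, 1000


Comparing all pairs, minimum distance: 1
Can detect 0 errors, correct 0 errors

1


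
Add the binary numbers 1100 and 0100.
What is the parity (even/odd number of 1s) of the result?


1100 = 12
0100 = 4
Sum = 16 = 10000
1s count = 1

odd parity (1 ones in 10000)


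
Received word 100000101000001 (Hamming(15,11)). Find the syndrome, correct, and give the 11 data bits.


Syndrome = 0: no error detected

Data: 00011000001 (no errors)


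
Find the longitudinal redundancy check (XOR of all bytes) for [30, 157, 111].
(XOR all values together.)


XOR chain: 30 ^ 157 ^ 111 = 236

236


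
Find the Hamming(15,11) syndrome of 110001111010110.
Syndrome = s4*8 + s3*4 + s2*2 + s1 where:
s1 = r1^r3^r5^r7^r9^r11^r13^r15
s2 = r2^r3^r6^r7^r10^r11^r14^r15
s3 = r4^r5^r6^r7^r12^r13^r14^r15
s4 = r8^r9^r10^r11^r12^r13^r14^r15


s1=1, s2=1, s3=0, s4=1

Syndrome = 11 (error at position 11)


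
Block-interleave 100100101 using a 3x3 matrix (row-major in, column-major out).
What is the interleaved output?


Matrix:
  100
  100
  101
Read columns: 111000001

111000001


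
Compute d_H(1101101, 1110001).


XOR: 0011100
Count of 1s: 3

3


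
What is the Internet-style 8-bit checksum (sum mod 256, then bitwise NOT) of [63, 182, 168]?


Sum = 413 mod 256 = 157
Complement = 98

98


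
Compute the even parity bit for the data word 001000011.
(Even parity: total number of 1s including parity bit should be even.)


Number of 1s in data: 3
Parity bit: 1

1


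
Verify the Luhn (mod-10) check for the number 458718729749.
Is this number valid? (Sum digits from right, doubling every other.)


Luhn sum = 77
77 mod 10 = 7

Invalid (Luhn sum mod 10 = 7)


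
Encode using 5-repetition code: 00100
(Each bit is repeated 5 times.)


Each bit -> 5 copies

0000000000111110000000000


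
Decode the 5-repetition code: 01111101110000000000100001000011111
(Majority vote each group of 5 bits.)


Groups: 01111, 10111, 00000, 00000, 10000, 10000, 11111
Majority votes: 1100001

1100001


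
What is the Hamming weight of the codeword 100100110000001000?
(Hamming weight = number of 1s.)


Counting 1s in 100100110000001000

5


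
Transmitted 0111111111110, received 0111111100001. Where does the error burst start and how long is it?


XOR: 0000000011111

Burst at position 8, length 5


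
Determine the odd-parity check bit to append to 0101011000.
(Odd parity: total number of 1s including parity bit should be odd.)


Number of 1s in data: 4
Parity bit: 1

1


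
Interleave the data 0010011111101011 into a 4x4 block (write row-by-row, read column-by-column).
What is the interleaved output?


Matrix:
  0010
  0111
  1110
  1011
Read columns: 0011011011110101

0011011011110101


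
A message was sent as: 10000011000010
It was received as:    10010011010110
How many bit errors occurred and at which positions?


XOR: 00010000010100

3 error(s) at position(s): 3, 9, 11


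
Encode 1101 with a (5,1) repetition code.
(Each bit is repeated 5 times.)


Each bit -> 5 copies

11111111110000011111


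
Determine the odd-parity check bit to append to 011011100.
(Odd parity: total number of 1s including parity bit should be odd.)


Number of 1s in data: 5
Parity bit: 0

0


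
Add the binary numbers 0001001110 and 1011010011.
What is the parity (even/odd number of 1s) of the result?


0001001110 = 78
1011010011 = 723
Sum = 801 = 1100100001
1s count = 4

even parity (4 ones in 1100100001)


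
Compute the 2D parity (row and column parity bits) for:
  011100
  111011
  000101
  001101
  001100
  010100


Row parities: 110100
Column parities: 110111

Row P: 110100, Col P: 110111, Corner: 1


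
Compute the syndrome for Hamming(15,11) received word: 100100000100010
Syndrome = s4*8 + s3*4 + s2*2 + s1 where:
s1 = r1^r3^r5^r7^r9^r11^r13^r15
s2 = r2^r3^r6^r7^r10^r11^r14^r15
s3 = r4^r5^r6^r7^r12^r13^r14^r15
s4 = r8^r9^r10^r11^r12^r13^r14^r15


s1=1, s2=0, s3=0, s4=0

Syndrome = 1 (error at position 1)


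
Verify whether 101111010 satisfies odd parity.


Number of 1s: 6

No, parity error (6 ones)


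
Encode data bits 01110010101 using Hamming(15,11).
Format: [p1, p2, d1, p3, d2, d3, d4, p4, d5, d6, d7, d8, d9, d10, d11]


Parity bits: p1=1, p2=0, p3=1, p4=1

100111110010101


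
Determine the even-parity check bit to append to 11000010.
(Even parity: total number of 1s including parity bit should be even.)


Number of 1s in data: 3
Parity bit: 1

1


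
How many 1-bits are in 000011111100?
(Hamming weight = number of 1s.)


Counting 1s in 000011111100

6


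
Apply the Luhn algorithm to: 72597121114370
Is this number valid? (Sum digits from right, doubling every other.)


Luhn sum = 47
47 mod 10 = 7

Invalid (Luhn sum mod 10 = 7)


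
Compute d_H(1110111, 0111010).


XOR: 1001101
Count of 1s: 4

4


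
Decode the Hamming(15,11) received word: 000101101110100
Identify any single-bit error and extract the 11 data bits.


Syndrome = 0: no error detected

Data: 00111110100 (no errors)


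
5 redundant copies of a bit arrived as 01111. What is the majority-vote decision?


Ones: 4 out of 5
Threshold: 3

1 (4/5 voted 1)


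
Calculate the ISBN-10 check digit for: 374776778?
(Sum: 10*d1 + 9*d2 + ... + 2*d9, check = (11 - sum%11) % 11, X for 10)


Weighted sum: 311
311 mod 11 = 3

Check digit: 8


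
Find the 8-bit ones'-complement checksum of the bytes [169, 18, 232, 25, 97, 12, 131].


Sum = 684 mod 256 = 172
Complement = 83

83


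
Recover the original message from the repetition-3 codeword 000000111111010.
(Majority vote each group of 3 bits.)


Groups: 000, 000, 111, 111, 010
Majority votes: 00110

00110


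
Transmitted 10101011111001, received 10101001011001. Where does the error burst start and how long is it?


XOR: 00000010100000

Burst at position 6, length 3


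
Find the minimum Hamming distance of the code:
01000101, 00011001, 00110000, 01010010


Comparing all pairs, minimum distance: 3
Can detect 2 errors, correct 1 errors

3


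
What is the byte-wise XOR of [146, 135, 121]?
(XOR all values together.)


XOR chain: 146 ^ 135 ^ 121 = 108

108


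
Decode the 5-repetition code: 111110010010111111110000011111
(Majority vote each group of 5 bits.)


Groups: 11111, 00100, 10111, 11111, 00000, 11111
Majority votes: 101101

101101


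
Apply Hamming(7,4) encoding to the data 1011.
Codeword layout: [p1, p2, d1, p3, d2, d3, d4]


Parity bits: p1=0, p2=1, p3=0

0110011


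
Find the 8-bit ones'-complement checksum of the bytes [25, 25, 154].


Sum = 204 mod 256 = 204
Complement = 51

51


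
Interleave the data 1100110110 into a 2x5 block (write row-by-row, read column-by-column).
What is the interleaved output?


Matrix:
  11001
  10110
Read columns: 1110010110

1110010110


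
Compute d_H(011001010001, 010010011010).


XOR: 001011001011
Count of 1s: 6

6


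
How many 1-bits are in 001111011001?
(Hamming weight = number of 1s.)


Counting 1s in 001111011001

7


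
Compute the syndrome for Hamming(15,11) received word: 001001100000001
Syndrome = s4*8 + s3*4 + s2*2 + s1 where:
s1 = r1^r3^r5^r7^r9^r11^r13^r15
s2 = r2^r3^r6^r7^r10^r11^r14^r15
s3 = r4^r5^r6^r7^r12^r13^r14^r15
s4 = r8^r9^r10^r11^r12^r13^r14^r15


s1=1, s2=0, s3=1, s4=1

Syndrome = 13 (error at position 13)


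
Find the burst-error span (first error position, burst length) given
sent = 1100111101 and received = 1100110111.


XOR: 0000001010

Burst at position 6, length 3


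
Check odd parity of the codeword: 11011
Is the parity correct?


Number of 1s: 4

No, parity error (4 ones)


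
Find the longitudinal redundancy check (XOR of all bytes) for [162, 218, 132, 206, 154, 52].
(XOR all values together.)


XOR chain: 162 ^ 218 ^ 132 ^ 206 ^ 154 ^ 52 = 156

156


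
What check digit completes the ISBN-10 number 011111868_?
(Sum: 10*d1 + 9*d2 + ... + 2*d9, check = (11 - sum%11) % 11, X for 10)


Weighted sum: 101
101 mod 11 = 2

Check digit: 9


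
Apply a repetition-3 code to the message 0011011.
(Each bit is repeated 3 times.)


Each bit -> 3 copies

000000111111000111111


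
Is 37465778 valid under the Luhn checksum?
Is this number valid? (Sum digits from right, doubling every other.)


Luhn sum = 48
48 mod 10 = 8

Invalid (Luhn sum mod 10 = 8)


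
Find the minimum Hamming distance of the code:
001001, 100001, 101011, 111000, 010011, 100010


Comparing all pairs, minimum distance: 2
Can detect 1 errors, correct 0 errors

2


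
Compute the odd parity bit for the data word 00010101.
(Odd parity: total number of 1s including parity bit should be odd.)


Number of 1s in data: 3
Parity bit: 0

0


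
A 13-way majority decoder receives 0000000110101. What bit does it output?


Ones: 4 out of 13
Threshold: 7

0 (4/13 voted 1)


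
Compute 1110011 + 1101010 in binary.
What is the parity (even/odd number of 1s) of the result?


1110011 = 115
1101010 = 106
Sum = 221 = 11011101
1s count = 6

even parity (6 ones in 11011101)


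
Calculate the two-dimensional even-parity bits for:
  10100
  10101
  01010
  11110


Row parities: 0100
Column parities: 10101

Row P: 0100, Col P: 10101, Corner: 1


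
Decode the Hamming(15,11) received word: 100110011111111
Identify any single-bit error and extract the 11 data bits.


Syndrome = 0: no error detected

Data: 01001111111 (no errors)


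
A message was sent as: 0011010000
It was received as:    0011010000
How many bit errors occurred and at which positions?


XOR: 0000000000

0 errors (received matches sent)


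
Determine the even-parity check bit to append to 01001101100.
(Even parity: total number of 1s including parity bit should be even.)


Number of 1s in data: 5
Parity bit: 1

1


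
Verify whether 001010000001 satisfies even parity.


Number of 1s: 3

No, parity error (3 ones)


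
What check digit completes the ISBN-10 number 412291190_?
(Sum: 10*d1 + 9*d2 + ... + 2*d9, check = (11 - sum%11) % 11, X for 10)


Weighted sum: 169
169 mod 11 = 4

Check digit: 7


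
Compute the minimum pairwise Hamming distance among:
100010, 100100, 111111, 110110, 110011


Comparing all pairs, minimum distance: 2
Can detect 1 errors, correct 0 errors

2


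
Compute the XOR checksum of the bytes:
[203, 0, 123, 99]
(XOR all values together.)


XOR chain: 203 ^ 0 ^ 123 ^ 99 = 211

211


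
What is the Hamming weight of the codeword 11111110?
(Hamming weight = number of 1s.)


Counting 1s in 11111110

7


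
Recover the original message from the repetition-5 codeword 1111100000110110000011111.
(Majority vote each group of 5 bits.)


Groups: 11111, 00000, 11011, 00000, 11111
Majority votes: 10101

10101


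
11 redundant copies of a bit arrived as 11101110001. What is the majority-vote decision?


Ones: 7 out of 11
Threshold: 6

1 (7/11 voted 1)


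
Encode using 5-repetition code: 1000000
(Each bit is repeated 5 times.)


Each bit -> 5 copies

11111000000000000000000000000000000


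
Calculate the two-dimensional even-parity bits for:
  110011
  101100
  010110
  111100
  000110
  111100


Row parities: 011000
Column parities: 001111

Row P: 011000, Col P: 001111, Corner: 0


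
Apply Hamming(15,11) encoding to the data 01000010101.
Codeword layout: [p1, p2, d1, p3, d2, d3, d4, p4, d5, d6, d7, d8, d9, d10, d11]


Parity bits: p1=0, p2=0, p3=1, p4=1

000110010010101


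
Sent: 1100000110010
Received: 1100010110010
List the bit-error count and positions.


XOR: 0000010000000

1 error(s) at position(s): 5


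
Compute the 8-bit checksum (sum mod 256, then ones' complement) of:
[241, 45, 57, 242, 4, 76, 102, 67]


Sum = 834 mod 256 = 66
Complement = 189

189


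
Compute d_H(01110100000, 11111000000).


XOR: 10001100000
Count of 1s: 3

3


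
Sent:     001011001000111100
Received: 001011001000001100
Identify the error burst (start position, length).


XOR: 000000000000110000

Burst at position 12, length 2


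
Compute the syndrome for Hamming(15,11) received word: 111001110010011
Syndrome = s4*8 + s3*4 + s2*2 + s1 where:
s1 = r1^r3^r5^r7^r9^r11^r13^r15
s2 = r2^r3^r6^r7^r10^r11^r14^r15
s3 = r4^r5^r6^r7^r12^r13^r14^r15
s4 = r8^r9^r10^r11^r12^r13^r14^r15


s1=1, s2=1, s3=0, s4=0

Syndrome = 3 (error at position 3)


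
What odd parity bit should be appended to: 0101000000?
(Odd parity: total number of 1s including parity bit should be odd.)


Number of 1s in data: 2
Parity bit: 1

1


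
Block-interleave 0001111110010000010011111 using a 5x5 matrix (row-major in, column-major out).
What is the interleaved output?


Matrix:
  00011
  11110
  01000
  00100
  11111
Read columns: 0100101101010111100110001

0100101101010111100110001


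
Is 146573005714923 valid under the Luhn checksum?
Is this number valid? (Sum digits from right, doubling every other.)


Luhn sum = 64
64 mod 10 = 4

Invalid (Luhn sum mod 10 = 4)


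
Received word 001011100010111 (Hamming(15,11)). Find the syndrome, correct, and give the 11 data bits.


Syndrome = 0: no error detected

Data: 11110010111 (no errors)


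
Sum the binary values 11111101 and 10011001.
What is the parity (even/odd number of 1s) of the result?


11111101 = 253
10011001 = 153
Sum = 406 = 110010110
1s count = 5

odd parity (5 ones in 110010110)


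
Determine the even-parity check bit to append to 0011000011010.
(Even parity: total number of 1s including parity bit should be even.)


Number of 1s in data: 5
Parity bit: 1

1


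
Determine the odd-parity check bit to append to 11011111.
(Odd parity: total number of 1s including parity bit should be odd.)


Number of 1s in data: 7
Parity bit: 0

0


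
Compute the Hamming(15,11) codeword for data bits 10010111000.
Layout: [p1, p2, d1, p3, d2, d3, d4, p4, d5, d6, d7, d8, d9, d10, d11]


Parity bits: p1=1, p2=0, p3=0, p4=1

101000110111000


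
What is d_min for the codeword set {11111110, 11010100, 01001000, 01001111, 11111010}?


Comparing all pairs, minimum distance: 1
Can detect 0 errors, correct 0 errors

1


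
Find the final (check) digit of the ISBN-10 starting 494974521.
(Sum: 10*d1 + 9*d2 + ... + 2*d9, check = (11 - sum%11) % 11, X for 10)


Weighted sum: 306
306 mod 11 = 9

Check digit: 2


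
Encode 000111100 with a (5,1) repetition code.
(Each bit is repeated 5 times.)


Each bit -> 5 copies

000000000000000111111111111111111110000000000


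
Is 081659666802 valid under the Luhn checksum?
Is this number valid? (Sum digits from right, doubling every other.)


Luhn sum = 48
48 mod 10 = 8

Invalid (Luhn sum mod 10 = 8)


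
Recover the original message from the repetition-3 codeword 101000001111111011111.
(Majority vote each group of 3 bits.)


Groups: 101, 000, 001, 111, 111, 011, 111
Majority votes: 1001111

1001111


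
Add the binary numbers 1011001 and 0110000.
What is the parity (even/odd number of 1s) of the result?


1011001 = 89
0110000 = 48
Sum = 137 = 10001001
1s count = 3

odd parity (3 ones in 10001001)


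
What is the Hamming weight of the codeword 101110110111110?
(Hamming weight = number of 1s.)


Counting 1s in 101110110111110

11


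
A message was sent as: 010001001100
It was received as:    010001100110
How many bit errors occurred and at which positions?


XOR: 000000101010

3 error(s) at position(s): 6, 8, 10


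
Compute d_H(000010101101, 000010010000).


XOR: 000000111101
Count of 1s: 5

5


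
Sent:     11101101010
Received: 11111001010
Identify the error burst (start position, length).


XOR: 00010100000

Burst at position 3, length 3


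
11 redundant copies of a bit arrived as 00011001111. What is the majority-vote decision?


Ones: 6 out of 11
Threshold: 6

1 (6/11 voted 1)


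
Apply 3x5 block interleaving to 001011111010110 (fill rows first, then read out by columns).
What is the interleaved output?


Matrix:
  00101
  11110
  10110
Read columns: 011010111011100

011010111011100


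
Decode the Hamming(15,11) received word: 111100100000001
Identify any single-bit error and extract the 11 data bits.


Syndrome = 12: error at position 12

Data: 10010001001 (corrected bit 12)


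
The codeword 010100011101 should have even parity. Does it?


Number of 1s: 6

Yes, parity is correct (6 ones)


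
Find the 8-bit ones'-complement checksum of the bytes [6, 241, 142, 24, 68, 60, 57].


Sum = 598 mod 256 = 86
Complement = 169

169


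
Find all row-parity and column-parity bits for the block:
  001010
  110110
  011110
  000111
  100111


Row parities: 00010
Column parities: 000010

Row P: 00010, Col P: 000010, Corner: 1


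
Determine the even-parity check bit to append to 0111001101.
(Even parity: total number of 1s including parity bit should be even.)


Number of 1s in data: 6
Parity bit: 0

0


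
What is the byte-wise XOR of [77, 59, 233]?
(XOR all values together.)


XOR chain: 77 ^ 59 ^ 233 = 159

159


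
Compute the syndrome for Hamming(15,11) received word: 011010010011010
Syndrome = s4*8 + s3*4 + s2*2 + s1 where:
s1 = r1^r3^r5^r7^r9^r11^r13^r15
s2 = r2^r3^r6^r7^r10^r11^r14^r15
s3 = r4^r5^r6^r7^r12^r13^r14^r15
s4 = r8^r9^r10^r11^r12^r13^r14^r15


s1=1, s2=0, s3=1, s4=0

Syndrome = 5 (error at position 5)


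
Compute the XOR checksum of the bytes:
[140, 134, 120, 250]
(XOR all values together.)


XOR chain: 140 ^ 134 ^ 120 ^ 250 = 136

136


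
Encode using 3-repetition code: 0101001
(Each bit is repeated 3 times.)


Each bit -> 3 copies

000111000111000000111


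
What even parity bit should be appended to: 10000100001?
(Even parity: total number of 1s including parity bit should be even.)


Number of 1s in data: 3
Parity bit: 1

1


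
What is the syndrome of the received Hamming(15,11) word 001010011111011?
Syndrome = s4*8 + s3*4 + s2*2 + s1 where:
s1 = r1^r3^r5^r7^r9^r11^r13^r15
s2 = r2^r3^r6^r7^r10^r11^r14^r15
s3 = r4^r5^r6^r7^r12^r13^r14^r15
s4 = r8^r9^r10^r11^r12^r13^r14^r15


s1=1, s2=1, s3=0, s4=1

Syndrome = 11 (error at position 11)


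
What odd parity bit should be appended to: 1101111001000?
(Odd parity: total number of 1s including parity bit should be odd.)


Number of 1s in data: 7
Parity bit: 0

0


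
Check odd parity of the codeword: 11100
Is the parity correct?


Number of 1s: 3

Yes, parity is correct (3 ones)


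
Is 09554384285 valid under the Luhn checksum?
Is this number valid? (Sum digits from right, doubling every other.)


Luhn sum = 55
55 mod 10 = 5

Invalid (Luhn sum mod 10 = 5)


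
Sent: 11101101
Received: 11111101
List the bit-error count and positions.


XOR: 00010000

1 error(s) at position(s): 3


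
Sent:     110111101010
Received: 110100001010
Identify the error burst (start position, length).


XOR: 000011100000

Burst at position 4, length 3


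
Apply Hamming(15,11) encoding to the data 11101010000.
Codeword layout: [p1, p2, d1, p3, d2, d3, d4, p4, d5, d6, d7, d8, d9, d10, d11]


Parity bits: p1=0, p2=1, p3=0, p4=0

011011001010000


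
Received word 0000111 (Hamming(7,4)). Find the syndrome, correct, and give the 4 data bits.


Syndrome = 4: error at position 4

Data: 0111 (corrected bit 4)


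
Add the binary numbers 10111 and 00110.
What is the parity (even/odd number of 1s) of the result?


10111 = 23
00110 = 6
Sum = 29 = 11101
1s count = 4

even parity (4 ones in 11101)


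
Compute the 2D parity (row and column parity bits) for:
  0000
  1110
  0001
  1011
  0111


Row parities: 01111
Column parities: 0011

Row P: 01111, Col P: 0011, Corner: 0


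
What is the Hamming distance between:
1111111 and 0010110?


XOR: 1101001
Count of 1s: 4

4


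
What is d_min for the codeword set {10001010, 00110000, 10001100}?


Comparing all pairs, minimum distance: 2
Can detect 1 errors, correct 0 errors

2


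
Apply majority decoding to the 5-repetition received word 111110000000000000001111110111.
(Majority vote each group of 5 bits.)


Groups: 11111, 00000, 00000, 00000, 11111, 10111
Majority votes: 100011

100011


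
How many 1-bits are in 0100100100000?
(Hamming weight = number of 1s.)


Counting 1s in 0100100100000

3


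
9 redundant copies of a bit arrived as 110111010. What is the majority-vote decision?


Ones: 6 out of 9
Threshold: 5

1 (6/9 voted 1)


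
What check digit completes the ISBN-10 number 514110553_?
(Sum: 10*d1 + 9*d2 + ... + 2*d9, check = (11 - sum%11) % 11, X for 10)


Weighted sum: 145
145 mod 11 = 2

Check digit: 9


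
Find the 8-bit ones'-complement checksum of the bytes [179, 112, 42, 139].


Sum = 472 mod 256 = 216
Complement = 39

39


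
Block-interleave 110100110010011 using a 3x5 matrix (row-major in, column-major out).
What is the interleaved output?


Matrix:
  11010
  01100
  10011
Read columns: 101110010101001

101110010101001


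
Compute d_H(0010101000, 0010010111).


XOR: 0000111111
Count of 1s: 6

6


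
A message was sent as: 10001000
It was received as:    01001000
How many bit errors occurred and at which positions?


XOR: 11000000

2 error(s) at position(s): 0, 1


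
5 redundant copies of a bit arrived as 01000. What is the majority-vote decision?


Ones: 1 out of 5
Threshold: 3

0 (1/5 voted 1)


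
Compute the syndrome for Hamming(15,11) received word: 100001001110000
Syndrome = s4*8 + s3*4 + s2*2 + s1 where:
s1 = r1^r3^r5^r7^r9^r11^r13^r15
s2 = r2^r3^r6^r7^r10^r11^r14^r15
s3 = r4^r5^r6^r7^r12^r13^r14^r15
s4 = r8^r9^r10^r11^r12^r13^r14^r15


s1=1, s2=1, s3=1, s4=1

Syndrome = 15 (error at position 15)


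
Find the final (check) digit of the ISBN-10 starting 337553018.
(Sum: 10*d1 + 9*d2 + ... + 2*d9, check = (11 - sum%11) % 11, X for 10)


Weighted sum: 212
212 mod 11 = 3

Check digit: 8


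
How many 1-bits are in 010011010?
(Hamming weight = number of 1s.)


Counting 1s in 010011010

4


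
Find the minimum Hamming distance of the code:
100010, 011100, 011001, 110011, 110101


Comparing all pairs, minimum distance: 2
Can detect 1 errors, correct 0 errors

2


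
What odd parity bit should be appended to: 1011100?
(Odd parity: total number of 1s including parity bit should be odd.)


Number of 1s in data: 4
Parity bit: 1

1


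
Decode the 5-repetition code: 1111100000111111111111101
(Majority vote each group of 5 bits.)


Groups: 11111, 00000, 11111, 11111, 11101
Majority votes: 10111

10111


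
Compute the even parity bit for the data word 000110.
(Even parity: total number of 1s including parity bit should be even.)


Number of 1s in data: 2
Parity bit: 0

0


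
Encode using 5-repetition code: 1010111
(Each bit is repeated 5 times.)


Each bit -> 5 copies

11111000001111100000111111111111111


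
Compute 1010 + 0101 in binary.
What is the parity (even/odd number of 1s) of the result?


1010 = 10
0101 = 5
Sum = 15 = 1111
1s count = 4

even parity (4 ones in 1111)


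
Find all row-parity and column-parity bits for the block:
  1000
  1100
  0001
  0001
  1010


Row parities: 10110
Column parities: 1110

Row P: 10110, Col P: 1110, Corner: 1


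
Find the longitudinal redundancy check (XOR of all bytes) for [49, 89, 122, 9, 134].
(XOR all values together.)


XOR chain: 49 ^ 89 ^ 122 ^ 9 ^ 134 = 157

157


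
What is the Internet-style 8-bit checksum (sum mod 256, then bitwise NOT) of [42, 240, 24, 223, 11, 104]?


Sum = 644 mod 256 = 132
Complement = 123

123


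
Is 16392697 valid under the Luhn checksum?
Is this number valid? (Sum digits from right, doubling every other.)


Luhn sum = 49
49 mod 10 = 9

Invalid (Luhn sum mod 10 = 9)


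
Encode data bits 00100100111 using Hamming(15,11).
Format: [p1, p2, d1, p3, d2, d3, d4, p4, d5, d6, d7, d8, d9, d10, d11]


Parity bits: p1=0, p2=0, p3=0, p4=0

000001000100111


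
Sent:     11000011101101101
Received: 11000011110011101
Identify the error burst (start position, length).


XOR: 00000000011110000

Burst at position 9, length 4


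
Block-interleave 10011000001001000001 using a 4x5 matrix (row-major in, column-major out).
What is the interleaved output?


Matrix:
  10011
  00000
  10010
  00001
Read columns: 10100000000010101001

10100000000010101001


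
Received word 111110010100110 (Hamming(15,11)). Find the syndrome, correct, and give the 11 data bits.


Syndrome = 0: no error detected

Data: 11000100110 (no errors)


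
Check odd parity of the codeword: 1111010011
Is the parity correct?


Number of 1s: 7

Yes, parity is correct (7 ones)


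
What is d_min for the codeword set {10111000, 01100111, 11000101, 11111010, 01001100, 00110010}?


Comparing all pairs, minimum distance: 2
Can detect 1 errors, correct 0 errors

2


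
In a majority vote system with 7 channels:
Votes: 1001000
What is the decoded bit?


Ones: 2 out of 7
Threshold: 4

0 (2/7 voted 1)


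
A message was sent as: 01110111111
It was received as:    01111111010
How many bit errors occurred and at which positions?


XOR: 00001000101

3 error(s) at position(s): 4, 8, 10


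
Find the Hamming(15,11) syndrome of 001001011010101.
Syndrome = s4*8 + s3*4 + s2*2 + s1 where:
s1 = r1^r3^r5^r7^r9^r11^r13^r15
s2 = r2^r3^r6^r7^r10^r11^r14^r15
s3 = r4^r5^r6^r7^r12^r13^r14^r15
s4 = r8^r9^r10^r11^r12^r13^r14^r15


s1=1, s2=0, s3=1, s4=1

Syndrome = 13 (error at position 13)


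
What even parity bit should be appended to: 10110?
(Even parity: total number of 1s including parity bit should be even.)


Number of 1s in data: 3
Parity bit: 1

1


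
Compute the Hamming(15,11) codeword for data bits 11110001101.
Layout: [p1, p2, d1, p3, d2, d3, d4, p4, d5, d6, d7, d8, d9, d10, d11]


Parity bits: p1=1, p2=0, p3=0, p4=1

101011110001101


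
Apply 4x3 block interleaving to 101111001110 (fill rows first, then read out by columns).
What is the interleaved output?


Matrix:
  101
  111
  001
  110
Read columns: 110101011110

110101011110


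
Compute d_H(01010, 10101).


XOR: 11111
Count of 1s: 5

5


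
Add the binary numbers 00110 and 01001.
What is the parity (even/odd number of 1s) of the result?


00110 = 6
01001 = 9
Sum = 15 = 1111
1s count = 4

even parity (4 ones in 1111)


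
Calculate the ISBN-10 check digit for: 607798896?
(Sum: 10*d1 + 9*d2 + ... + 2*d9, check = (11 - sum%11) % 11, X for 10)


Weighted sum: 330
330 mod 11 = 0

Check digit: 0


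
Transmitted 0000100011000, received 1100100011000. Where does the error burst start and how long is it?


XOR: 1100000000000

Burst at position 0, length 2


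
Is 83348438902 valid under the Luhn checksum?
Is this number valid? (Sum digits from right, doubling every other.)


Luhn sum = 62
62 mod 10 = 2

Invalid (Luhn sum mod 10 = 2)


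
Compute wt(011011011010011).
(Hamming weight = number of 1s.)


Counting 1s in 011011011010011

9


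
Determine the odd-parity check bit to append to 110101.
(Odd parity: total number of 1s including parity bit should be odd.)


Number of 1s in data: 4
Parity bit: 1

1


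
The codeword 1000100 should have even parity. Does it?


Number of 1s: 2

Yes, parity is correct (2 ones)


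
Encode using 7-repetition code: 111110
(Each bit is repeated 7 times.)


Each bit -> 7 copies

111111111111111111111111111111111110000000


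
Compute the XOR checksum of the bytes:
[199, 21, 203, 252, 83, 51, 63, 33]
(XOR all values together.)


XOR chain: 199 ^ 21 ^ 203 ^ 252 ^ 83 ^ 51 ^ 63 ^ 33 = 155

155


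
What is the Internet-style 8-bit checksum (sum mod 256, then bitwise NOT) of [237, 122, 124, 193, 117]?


Sum = 793 mod 256 = 25
Complement = 230

230


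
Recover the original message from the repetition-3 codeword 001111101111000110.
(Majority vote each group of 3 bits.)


Groups: 001, 111, 101, 111, 000, 110
Majority votes: 011101

011101


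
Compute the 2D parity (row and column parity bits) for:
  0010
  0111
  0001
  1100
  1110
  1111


Row parities: 111010
Column parities: 1001

Row P: 111010, Col P: 1001, Corner: 0


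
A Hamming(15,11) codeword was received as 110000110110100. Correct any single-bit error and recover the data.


Syndrome = 0: no error detected

Data: 00010110100 (no errors)


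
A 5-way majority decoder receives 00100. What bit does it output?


Ones: 1 out of 5
Threshold: 3

0 (1/5 voted 1)


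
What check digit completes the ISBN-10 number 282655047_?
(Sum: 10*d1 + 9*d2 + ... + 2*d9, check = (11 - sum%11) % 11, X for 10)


Weighted sum: 231
231 mod 11 = 0

Check digit: 0


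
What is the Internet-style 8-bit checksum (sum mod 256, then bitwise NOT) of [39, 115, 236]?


Sum = 390 mod 256 = 134
Complement = 121

121


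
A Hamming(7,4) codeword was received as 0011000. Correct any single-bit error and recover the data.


Syndrome = 7: error at position 7

Data: 1001 (corrected bit 7)


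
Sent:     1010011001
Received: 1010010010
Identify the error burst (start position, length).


XOR: 0000001011

Burst at position 6, length 4


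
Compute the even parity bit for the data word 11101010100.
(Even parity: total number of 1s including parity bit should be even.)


Number of 1s in data: 6
Parity bit: 0

0


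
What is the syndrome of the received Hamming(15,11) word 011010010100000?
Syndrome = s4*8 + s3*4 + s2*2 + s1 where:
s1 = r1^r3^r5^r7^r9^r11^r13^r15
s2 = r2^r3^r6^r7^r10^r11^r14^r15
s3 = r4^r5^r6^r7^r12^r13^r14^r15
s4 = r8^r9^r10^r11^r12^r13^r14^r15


s1=0, s2=1, s3=1, s4=0

Syndrome = 6 (error at position 6)


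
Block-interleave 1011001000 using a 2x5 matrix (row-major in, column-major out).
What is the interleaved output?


Matrix:
  10110
  01000
Read columns: 1001101000

1001101000


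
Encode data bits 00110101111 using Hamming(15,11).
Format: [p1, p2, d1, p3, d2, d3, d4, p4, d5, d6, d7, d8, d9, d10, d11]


Parity bits: p1=1, p2=1, p3=0, p4=1

110001110101111


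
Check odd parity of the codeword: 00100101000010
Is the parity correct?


Number of 1s: 4

No, parity error (4 ones)


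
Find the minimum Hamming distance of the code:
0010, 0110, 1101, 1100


Comparing all pairs, minimum distance: 1
Can detect 0 errors, correct 0 errors

1


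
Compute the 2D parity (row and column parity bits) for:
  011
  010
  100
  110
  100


Row parities: 01101
Column parities: 111

Row P: 01101, Col P: 111, Corner: 1


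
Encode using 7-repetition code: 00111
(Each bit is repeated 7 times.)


Each bit -> 7 copies

00000000000000111111111111111111111


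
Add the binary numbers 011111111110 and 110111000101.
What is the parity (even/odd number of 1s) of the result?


011111111110 = 2046
110111000101 = 3525
Sum = 5571 = 1010111000011
1s count = 7

odd parity (7 ones in 1010111000011)


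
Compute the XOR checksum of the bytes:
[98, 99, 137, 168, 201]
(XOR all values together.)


XOR chain: 98 ^ 99 ^ 137 ^ 168 ^ 201 = 233

233


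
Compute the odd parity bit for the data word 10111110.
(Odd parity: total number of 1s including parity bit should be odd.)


Number of 1s in data: 6
Parity bit: 1

1


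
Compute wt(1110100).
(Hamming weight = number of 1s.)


Counting 1s in 1110100

4


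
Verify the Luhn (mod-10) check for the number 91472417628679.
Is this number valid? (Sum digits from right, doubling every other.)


Luhn sum = 74
74 mod 10 = 4

Invalid (Luhn sum mod 10 = 4)


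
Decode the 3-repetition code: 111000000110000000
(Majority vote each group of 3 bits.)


Groups: 111, 000, 000, 110, 000, 000
Majority votes: 100100

100100


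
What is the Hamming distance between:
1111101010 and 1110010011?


XOR: 0001111001
Count of 1s: 5

5


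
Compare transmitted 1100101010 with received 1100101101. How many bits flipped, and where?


XOR: 0000000111

3 error(s) at position(s): 7, 8, 9


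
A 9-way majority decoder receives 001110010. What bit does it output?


Ones: 4 out of 9
Threshold: 5

0 (4/9 voted 1)


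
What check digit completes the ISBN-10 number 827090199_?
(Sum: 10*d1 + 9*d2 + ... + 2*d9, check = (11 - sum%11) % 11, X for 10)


Weighted sum: 257
257 mod 11 = 4

Check digit: 7


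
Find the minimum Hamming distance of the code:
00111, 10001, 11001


Comparing all pairs, minimum distance: 1
Can detect 0 errors, correct 0 errors

1


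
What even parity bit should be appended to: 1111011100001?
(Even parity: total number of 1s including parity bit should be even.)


Number of 1s in data: 8
Parity bit: 0

0


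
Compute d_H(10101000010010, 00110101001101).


XOR: 10011101011111
Count of 1s: 10

10


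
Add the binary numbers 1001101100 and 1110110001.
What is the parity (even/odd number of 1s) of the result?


1001101100 = 620
1110110001 = 945
Sum = 1565 = 11000011101
1s count = 6

even parity (6 ones in 11000011101)


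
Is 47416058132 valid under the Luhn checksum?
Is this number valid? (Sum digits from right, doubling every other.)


Luhn sum = 42
42 mod 10 = 2

Invalid (Luhn sum mod 10 = 2)


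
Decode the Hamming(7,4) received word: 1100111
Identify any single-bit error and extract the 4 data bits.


Syndrome = 7: error at position 7

Data: 0110 (corrected bit 7)


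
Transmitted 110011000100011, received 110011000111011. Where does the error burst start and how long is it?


XOR: 000000000011000

Burst at position 10, length 2


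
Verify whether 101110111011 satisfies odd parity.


Number of 1s: 9

Yes, parity is correct (9 ones)


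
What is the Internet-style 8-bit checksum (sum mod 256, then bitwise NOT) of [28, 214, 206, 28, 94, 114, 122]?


Sum = 806 mod 256 = 38
Complement = 217

217


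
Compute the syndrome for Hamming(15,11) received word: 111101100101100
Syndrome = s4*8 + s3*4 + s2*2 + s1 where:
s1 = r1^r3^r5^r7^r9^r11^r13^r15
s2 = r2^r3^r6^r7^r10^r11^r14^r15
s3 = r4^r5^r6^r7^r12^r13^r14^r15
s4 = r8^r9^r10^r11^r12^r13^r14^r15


s1=0, s2=1, s3=1, s4=1

Syndrome = 14 (error at position 14)


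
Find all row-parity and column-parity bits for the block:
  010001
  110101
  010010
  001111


Row parities: 0000
Column parities: 111001

Row P: 0000, Col P: 111001, Corner: 0


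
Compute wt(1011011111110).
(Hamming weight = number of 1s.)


Counting 1s in 1011011111110

10


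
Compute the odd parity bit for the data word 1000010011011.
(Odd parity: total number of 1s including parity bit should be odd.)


Number of 1s in data: 6
Parity bit: 1

1


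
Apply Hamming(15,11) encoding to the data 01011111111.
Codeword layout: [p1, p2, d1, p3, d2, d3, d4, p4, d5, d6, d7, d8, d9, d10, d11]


Parity bits: p1=0, p2=1, p3=0, p4=1

010010111111111


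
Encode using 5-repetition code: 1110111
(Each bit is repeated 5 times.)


Each bit -> 5 copies

11111111111111100000111111111111111


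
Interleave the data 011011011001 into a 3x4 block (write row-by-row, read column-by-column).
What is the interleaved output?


Matrix:
  0110
  1101
  1001
Read columns: 011110100011

011110100011


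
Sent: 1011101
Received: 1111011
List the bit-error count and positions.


XOR: 0100110

3 error(s) at position(s): 1, 4, 5


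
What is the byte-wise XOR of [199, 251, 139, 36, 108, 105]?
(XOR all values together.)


XOR chain: 199 ^ 251 ^ 139 ^ 36 ^ 108 ^ 105 = 150

150


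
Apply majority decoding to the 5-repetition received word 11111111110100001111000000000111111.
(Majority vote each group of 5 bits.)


Groups: 11111, 11111, 01000, 01111, 00000, 00001, 11111
Majority votes: 1101001

1101001


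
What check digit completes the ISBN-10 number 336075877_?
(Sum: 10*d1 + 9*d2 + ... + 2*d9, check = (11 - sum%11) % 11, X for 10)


Weighted sum: 239
239 mod 11 = 8

Check digit: 3


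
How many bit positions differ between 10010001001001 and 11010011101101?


XOR: 01000010100100
Count of 1s: 4

4


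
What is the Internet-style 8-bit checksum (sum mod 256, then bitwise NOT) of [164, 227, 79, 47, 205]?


Sum = 722 mod 256 = 210
Complement = 45

45


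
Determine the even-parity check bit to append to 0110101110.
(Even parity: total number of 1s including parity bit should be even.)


Number of 1s in data: 6
Parity bit: 0

0


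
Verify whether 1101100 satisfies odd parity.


Number of 1s: 4

No, parity error (4 ones)


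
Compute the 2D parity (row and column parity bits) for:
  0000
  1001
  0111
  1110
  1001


Row parities: 00110
Column parities: 1001

Row P: 00110, Col P: 1001, Corner: 0


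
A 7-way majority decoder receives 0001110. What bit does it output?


Ones: 3 out of 7
Threshold: 4

0 (3/7 voted 1)


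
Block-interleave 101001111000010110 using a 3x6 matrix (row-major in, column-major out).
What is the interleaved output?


Matrix:
  101001
  111000
  010110
Read columns: 110011110001001100

110011110001001100


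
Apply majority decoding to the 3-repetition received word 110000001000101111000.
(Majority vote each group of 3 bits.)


Groups: 110, 000, 001, 000, 101, 111, 000
Majority votes: 1000110

1000110


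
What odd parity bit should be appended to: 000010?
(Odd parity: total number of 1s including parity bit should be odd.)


Number of 1s in data: 1
Parity bit: 0

0


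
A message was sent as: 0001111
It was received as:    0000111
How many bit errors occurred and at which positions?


XOR: 0001000

1 error(s) at position(s): 3


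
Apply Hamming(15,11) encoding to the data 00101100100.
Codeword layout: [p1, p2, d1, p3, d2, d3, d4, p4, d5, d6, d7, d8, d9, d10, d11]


Parity bits: p1=0, p2=0, p3=0, p4=1

000001011100100


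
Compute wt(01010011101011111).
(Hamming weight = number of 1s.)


Counting 1s in 01010011101011111

11


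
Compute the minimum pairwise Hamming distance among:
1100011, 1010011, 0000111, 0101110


Comparing all pairs, minimum distance: 2
Can detect 1 errors, correct 0 errors

2


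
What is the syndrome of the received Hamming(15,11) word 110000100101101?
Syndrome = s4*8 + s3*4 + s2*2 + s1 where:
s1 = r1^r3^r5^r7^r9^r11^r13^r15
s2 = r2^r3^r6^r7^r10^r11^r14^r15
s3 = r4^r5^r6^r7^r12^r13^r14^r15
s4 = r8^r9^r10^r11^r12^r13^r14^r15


s1=0, s2=0, s3=0, s4=0

Syndrome = 0 (no error)


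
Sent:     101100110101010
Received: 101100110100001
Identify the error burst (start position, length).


XOR: 000000000001011

Burst at position 11, length 4


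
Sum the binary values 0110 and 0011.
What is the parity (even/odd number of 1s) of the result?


0110 = 6
0011 = 3
Sum = 9 = 1001
1s count = 2

even parity (2 ones in 1001)


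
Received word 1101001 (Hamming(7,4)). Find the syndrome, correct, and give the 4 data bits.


Syndrome = 0: no error detected

Data: 0001 (no errors)


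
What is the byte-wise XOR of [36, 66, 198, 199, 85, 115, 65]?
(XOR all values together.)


XOR chain: 36 ^ 66 ^ 198 ^ 199 ^ 85 ^ 115 ^ 65 = 0

0
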